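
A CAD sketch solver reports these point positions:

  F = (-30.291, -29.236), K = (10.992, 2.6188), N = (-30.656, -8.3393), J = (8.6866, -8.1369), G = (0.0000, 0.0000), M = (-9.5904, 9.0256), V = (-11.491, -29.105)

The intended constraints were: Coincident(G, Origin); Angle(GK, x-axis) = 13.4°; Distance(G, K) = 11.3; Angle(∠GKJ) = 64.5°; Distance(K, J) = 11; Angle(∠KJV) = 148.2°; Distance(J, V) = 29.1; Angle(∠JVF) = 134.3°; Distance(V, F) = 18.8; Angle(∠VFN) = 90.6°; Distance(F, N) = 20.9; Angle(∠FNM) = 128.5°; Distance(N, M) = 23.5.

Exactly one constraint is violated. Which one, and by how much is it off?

Distance(N, M) = 23.5 — off by 3.80.

G = (0.00, 0.00) ✓; GK at 13.40° ✓; |GK| = 11.30 ✓; ∠GKJ = 64.50° ✓; |KJ| = 11.00 ✓; ∠KJV = 148.2° ✓; |JV| = 29.10 ✓; ∠JVF = 134.3° ✓; |VF| = 18.80 ✓; ∠VFN = 90.60° ✓; |FN| = 20.90 ✓; ∠FNM = 128.5° ✓; |NM| = 27.30 ✗.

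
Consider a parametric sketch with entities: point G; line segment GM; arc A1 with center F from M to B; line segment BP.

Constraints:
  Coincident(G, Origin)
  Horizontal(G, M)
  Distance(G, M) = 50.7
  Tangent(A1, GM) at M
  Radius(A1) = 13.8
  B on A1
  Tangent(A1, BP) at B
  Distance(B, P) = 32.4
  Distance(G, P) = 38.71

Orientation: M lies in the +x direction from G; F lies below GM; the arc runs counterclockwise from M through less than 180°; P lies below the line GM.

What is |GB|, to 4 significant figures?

39.80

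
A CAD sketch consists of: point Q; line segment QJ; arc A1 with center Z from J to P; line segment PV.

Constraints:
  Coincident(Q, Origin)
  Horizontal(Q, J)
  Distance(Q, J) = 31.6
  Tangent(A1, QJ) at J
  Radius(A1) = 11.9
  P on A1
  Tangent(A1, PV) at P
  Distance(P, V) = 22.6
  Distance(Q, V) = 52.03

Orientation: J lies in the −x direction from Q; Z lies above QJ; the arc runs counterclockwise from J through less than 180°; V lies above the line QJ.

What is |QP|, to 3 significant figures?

29.6

Checks: |ZP| = 11.90 ✓; ∠(ZP, PV) = 90.00° ✓; |PV| = 22.60 ✓; |QV| = 52.03 ✓.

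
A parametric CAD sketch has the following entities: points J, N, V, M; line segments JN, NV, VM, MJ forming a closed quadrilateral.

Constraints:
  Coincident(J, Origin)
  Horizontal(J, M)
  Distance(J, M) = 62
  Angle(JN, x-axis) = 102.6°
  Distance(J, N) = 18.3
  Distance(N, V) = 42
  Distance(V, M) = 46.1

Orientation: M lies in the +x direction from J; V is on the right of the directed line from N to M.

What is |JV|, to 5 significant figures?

25.752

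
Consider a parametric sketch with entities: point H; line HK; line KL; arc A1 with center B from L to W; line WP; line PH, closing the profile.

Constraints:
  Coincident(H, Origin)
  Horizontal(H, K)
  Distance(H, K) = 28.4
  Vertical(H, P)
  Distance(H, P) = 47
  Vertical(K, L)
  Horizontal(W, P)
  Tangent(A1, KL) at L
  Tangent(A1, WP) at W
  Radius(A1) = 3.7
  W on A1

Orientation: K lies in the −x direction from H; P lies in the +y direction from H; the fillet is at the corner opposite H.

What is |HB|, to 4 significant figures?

49.85

H and P share the same x with |HP| = 47.0 and P on the +y side, so P = (0.000, 47.00). The virtual corner opposite H is at (-28.40, 47.00). A1 meets KL tangentially, so BL is at right angles to KL and since A1 is tangent to WP there, BW ⟂ WP, with radius 3.7, so the center B sits 3.7 in from both sides at B = (-24.70, 43.30). Then |HB| = |B − H| = 49.85.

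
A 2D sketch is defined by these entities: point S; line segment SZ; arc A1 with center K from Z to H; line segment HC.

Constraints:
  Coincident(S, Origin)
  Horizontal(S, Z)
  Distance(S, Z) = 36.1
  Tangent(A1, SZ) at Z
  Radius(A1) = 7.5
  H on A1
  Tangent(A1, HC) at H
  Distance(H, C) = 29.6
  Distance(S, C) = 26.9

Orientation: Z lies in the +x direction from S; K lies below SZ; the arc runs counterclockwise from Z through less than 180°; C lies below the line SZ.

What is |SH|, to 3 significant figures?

30.6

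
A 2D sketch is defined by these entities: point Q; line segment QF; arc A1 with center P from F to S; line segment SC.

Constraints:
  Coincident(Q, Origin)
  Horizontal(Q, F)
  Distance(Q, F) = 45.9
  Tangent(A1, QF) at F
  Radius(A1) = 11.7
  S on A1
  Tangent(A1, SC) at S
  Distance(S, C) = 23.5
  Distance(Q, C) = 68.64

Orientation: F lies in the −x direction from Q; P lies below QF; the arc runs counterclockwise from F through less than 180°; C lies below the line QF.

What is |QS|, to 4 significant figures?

58.54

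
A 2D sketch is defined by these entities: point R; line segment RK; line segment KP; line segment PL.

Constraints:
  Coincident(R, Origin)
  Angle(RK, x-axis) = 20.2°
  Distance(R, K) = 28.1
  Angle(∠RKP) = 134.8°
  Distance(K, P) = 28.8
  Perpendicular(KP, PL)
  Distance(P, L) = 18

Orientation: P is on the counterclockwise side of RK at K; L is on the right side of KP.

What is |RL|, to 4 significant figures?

61.66

R is at the origin; RK runs at 20.2° with length 28.1, so K = 28.1·(cos 20.2°, sin 20.2°) = (26.37, 9.703). ∠RKP = 134.8°, so KP runs at 20.2° + (180° − 134.8°) = 65.40° from the x-axis; with |KP| = 28.8, P = K + 28.8·(cos 65.40°, sin 65.40°) = (38.36, 35.89). The perpendicularity gives PL at right angles to KP; with |PL| = 18.0 on the right of KP, L = P + 18.0·(0.9092, -0.4163) = (54.73, 28.40). Then |RL| = |L − R| = 61.66.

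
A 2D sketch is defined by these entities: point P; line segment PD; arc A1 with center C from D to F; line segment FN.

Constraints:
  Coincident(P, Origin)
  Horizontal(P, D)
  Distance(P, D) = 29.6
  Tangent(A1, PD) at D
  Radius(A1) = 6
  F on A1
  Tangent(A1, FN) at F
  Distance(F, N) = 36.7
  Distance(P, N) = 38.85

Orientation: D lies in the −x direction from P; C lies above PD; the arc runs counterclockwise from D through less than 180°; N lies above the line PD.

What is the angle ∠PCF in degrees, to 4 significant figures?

11.19°

Checks: |CF| = 6.000 ✓; ∠(CF, FN) = 90.00° ✓; |FN| = 36.70 ✓; |PN| = 38.85 ✓.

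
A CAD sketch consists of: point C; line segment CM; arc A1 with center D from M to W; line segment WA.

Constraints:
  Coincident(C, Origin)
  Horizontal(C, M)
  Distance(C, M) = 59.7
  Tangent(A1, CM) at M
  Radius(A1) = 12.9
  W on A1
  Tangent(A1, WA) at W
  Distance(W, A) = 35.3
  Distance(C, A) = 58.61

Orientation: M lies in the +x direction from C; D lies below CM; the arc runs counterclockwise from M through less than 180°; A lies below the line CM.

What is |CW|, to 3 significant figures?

48.2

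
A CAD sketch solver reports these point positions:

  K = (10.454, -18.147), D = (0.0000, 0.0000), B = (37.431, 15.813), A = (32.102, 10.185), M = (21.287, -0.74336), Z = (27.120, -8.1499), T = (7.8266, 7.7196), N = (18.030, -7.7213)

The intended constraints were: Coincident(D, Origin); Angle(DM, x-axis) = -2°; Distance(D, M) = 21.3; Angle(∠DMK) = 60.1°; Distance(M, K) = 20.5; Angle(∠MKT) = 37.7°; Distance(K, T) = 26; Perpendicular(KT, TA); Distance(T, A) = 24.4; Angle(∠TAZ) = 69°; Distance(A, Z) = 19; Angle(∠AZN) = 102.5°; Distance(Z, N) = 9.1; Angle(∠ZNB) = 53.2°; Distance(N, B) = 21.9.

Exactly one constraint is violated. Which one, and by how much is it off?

Distance(N, B) = 21.9 — off by 8.60.

D = (0.00, 0.00) ✓; DM at -2.000° ✓; |DM| = 21.30 ✓; ∠DMK = 60.10° ✓; |MK| = 20.50 ✓; ∠MKT = 37.70° ✓; |KT| = 26.00 ✓; ∠(KT, TA) = 90.00° ✓; |TA| = 24.40 ✓; ∠TAZ = 69.00° ✓; |AZ| = 19.00 ✓; ∠AZN = 102.5° ✓; |ZN| = 9.100 ✓; ∠ZNB = 53.20° ✓; |NB| = 30.50 ✗.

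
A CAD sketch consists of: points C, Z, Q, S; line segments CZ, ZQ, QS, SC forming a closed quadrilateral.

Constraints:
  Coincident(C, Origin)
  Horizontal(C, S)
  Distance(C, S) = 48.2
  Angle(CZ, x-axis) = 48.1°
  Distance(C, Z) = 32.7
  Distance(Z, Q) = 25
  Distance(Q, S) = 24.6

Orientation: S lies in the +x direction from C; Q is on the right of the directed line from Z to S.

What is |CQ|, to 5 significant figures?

23.615

Checks: |ZQ| = 25.00 ✓; |QS| = 24.60 ✓.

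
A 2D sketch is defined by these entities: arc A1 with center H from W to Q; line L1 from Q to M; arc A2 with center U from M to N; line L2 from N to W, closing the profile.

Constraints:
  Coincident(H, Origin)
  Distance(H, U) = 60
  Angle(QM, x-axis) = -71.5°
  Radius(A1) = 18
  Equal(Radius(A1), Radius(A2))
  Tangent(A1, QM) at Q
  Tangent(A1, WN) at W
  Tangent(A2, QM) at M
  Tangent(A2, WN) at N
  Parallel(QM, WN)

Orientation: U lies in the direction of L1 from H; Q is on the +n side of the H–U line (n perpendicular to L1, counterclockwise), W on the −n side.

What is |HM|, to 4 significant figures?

62.64

The slot axis is L1's direction at -71.5°, so u = (cos -71.5°, sin -71.5°) = (0.3173, -0.9483) and n = (−sin -71.5°, cos -71.5°) = (0.9483, 0.3173). H is at the origin and U lies 60.0 along u from H, so U = 60.0·u = (19.04, -56.90). Tangency of A1 to both parallel lines with radius 18.0 puts Q and W at H ± 18.0·n: Q = (17.07, 5.711), W = (-17.07, -5.711). Equal radii place M and N the same way about U: M = U + 18.0·n = (36.11, -51.19), N = U − 18.0·n = (1.968, -62.61). Then |HM| = |M − H| = 62.64.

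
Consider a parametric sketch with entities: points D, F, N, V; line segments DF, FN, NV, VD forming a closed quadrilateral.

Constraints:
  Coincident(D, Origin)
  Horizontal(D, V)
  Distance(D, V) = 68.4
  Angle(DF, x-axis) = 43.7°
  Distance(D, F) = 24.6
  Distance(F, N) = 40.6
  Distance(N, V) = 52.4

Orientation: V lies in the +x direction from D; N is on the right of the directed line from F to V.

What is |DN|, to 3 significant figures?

31.8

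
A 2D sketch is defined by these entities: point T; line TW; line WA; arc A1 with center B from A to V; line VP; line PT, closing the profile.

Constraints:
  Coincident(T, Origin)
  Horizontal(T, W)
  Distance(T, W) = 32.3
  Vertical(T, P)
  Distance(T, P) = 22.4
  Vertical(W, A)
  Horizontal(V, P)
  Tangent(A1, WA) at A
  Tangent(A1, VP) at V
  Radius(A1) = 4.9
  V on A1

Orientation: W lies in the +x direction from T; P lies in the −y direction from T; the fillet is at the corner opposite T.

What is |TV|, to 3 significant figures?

35.4

T is at the origin; TW is horizontal with |TW| = 32.3 and W on the +x side, so W = (32.3, 0.00). T and P share the same x with |TP| = 22.4 and P on the −y side, so P = (0.00, -22.4). The virtual corner opposite T is at (32.3, -22.4). The tangent condition forces BA to be normal to WA and tangency of A1 to VP means the radius BV is perpendicular to VP, with radius 4.9, so the center B sits 4.9 in from both sides at B = (27.4, -17.5). That places the tangent points at A = (32.3, -17.5) on WA and V = (27.4, -22.4) on VP. Then |TV| = |V − T| = 35.4.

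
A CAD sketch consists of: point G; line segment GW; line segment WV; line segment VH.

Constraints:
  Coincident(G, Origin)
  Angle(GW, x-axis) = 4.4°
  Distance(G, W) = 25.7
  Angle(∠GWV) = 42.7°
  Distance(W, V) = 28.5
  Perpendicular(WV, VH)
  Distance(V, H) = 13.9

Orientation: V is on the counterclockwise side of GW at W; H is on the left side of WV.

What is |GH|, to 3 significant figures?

10.2

G is at the origin; GW runs at 4.4° with length 25.7, so W = 25.7·(cos 4.4°, sin 4.4°) = (25.6, 1.97). ∠GWV = 42.7°, so WV runs at 4.4° + (180° − 42.7°) = 142° from the x-axis; with |WV| = 28.5, V = W + 28.5·(cos 142°, sin 142°) = (3.26, 19.6). The perpendicularity gives VH at right angles to WV; with |VH| = 13.9 on the left of WV, H = V + 13.9·(-0.620, -0.785) = (-5.36, 8.73). Then |GH| = |H − G| = 10.2.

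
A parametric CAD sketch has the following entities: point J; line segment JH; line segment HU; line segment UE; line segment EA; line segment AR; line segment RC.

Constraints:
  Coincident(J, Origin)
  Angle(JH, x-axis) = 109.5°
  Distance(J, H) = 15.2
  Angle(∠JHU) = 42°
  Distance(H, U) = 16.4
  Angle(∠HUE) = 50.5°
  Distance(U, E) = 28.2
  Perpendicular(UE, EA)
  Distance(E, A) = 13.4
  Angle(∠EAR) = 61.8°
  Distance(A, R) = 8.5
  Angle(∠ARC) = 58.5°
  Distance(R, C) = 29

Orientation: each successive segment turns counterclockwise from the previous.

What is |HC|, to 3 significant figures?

39.6

J is at the origin; JH runs at 109.5° with length 15.2, so H = (-5.07, 14.3). ∠JHU = 42.0° gives HU at -112° from the x-axis; with |HU| = 16.4, U = (-11.3, -0.823). ∠HUE = 50.5° gives UE at 17.0° from the x-axis; with |UE| = 28.2, E = (15.6, 7.42). UE is perpendicular to EA, so EA runs at 107°; with |EA| = 13.4, A = (11.7, 20.2). ∠EAR = 61.8° gives AR at -135° from the x-axis; with |AR| = 8.5, R = (5.71, 14.2). ∠ARC = 58.5° gives RC at -13.3° from the x-axis; with |RC| = 29.0, C = (33.9, 7.53). Then |HC| = |C − H| = 39.6.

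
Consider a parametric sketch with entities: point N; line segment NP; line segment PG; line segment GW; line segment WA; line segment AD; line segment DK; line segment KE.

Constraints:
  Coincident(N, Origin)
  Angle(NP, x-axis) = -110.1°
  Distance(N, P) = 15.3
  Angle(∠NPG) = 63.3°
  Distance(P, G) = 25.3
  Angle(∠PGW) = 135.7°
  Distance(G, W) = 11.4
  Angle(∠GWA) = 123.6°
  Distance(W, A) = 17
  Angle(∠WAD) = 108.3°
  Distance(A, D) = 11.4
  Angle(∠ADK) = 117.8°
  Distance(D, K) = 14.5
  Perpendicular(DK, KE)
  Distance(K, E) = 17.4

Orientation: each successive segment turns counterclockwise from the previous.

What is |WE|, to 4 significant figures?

9.424

N is at the origin; NP runs at -110.1° with length 15.3, so P = (-5.258, -14.37). ∠NPG = 63.3° gives PG at 6.600° from the x-axis; with |PG| = 25.3, G = (19.87, -11.46). ∠PGW = 135.7° gives GW at 50.90° from the x-axis; with |GW| = 11.4, W = (27.06, -2.613). ∠GWA = 123.6° gives WA at 107.3° from the x-axis; with |WA| = 17.0, A = (22.01, 13.62). ∠WAD = 108.3° gives AD at 179.0° from the x-axis; with |AD| = 11.4, D = (10.61, 13.82). ∠ADK = 117.8° gives DK at -118.8° from the x-axis; with |DK| = 14.5, K = (3.625, 1.110). DK ⟂ KE, so KE runs at -28.80°; with |KE| = 17.4, E = (18.87, -7.272). Then |WE| = |E − W| = 9.424.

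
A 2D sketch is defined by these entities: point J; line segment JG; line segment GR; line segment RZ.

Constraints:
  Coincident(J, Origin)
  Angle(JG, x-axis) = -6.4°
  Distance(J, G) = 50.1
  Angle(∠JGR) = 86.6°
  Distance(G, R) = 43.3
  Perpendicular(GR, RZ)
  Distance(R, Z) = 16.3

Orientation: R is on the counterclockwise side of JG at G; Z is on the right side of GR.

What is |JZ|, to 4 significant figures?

77.61

J is at the origin; JG runs at -6.4° with length 50.1, so G = 50.1·(cos -6.4°, sin -6.4°) = (49.79, -5.585). ∠JGR = 86.6°, so GR runs at -6.4° + (180° − 86.6°) = 87.00° from the x-axis; with |GR| = 43.3, R = G + 43.3·(cos 87.00°, sin 87.00°) = (52.05, 37.66). The perpendicularity gives RZ at right angles to GR; with |RZ| = 16.3 on the right of GR, Z = R + 16.3·(0.9986, -0.05234) = (68.33, 36.80). Then |JZ| = |Z − J| = 77.61.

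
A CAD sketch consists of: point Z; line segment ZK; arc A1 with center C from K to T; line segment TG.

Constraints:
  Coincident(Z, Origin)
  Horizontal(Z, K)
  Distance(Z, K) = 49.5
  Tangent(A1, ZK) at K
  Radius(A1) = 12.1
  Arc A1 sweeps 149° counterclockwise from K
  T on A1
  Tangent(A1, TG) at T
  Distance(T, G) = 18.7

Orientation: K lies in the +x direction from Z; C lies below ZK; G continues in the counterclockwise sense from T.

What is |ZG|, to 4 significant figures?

67.43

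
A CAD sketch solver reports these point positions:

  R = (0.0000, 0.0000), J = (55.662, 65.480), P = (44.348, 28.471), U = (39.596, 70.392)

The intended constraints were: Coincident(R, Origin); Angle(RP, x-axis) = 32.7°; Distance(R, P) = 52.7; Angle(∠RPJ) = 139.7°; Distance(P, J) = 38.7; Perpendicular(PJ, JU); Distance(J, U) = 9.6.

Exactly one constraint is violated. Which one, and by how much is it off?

Distance(J, U) = 9.6 — off by 7.20.

R = (0.00, 0.00) ✓; RP at 32.70° ✓; |RP| = 52.70 ✓; ∠RPJ = 139.7° ✓; |PJ| = 38.70 ✓; ∠(PJ, JU) = 90.00° ✓; |JU| = 16.80 ✗.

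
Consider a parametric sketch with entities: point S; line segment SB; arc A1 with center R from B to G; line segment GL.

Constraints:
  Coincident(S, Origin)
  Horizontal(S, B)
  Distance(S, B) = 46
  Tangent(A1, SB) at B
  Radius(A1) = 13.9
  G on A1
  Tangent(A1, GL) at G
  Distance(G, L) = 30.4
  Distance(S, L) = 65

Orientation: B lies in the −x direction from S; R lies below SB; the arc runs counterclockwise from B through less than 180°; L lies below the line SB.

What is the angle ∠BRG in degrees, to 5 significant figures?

116.99°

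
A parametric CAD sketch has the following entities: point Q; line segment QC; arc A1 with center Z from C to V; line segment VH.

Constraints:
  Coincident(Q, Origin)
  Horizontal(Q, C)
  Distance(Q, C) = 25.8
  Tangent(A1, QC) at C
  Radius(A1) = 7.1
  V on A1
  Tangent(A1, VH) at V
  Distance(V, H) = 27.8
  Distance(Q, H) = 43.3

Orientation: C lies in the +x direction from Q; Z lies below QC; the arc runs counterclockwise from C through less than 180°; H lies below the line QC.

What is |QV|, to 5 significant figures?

20.682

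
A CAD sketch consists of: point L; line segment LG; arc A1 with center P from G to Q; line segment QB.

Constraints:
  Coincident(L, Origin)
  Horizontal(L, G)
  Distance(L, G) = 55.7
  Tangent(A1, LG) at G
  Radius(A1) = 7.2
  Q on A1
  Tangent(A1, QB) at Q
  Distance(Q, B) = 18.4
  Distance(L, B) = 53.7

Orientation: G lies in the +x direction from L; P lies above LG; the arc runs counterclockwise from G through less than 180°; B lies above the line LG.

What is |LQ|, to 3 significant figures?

61.9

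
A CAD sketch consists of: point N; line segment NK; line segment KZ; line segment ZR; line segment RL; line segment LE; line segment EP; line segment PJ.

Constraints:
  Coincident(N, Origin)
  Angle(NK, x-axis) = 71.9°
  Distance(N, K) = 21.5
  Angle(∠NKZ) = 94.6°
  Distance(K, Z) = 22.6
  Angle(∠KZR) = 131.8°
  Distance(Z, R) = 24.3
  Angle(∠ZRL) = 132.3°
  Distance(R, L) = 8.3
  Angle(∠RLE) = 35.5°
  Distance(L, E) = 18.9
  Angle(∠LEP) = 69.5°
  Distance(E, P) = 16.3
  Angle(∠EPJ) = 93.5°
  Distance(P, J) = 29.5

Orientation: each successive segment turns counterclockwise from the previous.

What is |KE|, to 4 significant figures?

30.28

N is at the origin; NK runs at 71.9° with length 21.5, so K = (6.680, 20.44). ∠NKZ = 94.6° gives KZ at 157.3° from the x-axis; with |KZ| = 22.6, Z = (-14.17, 29.16). ∠KZR = 131.8° gives ZR at -154.5° from the x-axis; with |ZR| = 24.3, R = (-36.10, 18.70). ∠ZRL = 132.3° gives RL at -106.8° from the x-axis; with |RL| = 8.3, L = (-38.50, 10.75). ∠RLE = 35.5° gives LE at 37.70° from the x-axis; with |LE| = 18.9, E = (-23.55, 22.31). Then |KE| = |E − K| = 30.28.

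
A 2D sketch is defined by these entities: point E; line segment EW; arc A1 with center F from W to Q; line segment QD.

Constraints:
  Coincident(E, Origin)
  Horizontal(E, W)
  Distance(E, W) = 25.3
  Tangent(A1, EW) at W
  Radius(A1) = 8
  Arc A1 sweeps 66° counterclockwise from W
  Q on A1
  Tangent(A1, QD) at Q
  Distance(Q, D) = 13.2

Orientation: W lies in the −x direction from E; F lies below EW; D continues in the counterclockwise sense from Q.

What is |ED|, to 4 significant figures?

41.53

E is at the origin; E and W share the same y with |EW| = 25.3 and W on the −x side, so W = (-25.30, 0.000). The tangent condition forces FW to be normal to EW, so F = W + (0, -8) = (-25.30, -8.000). On A1, W sits at bearing 90° from F; a 66° counterclockwise sweep puts Q at bearing 156°, so Q = F + 8.0·(cos 156°, sin 156°) = (-32.61, -4.746). A1 meets QD tangentially, so FQ is at right angles to QD, so QD runs along (−sin 156°, cos 156°); with |QD| = 13.2, D = (-37.98, -16.80). Then |ED| = |D − E| = 41.53.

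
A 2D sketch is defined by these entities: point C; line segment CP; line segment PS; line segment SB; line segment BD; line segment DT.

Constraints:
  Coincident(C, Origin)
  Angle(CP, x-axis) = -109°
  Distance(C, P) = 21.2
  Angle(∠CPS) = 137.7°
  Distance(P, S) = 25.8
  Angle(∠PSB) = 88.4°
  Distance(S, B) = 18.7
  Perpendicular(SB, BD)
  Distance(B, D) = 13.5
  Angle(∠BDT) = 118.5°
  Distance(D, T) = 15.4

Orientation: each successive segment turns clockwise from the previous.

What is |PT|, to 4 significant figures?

6.647

SB ⟂ BD, so BD runs at 27.10°; with |BD| = 13.5, D = (-26.03, -9.638). ∠BDT = 118.5° gives DT at -34.40° from the x-axis; with |DT| = 15.4, T = (-13.33, -18.34). Then |PT| = |T − P| = 6.647.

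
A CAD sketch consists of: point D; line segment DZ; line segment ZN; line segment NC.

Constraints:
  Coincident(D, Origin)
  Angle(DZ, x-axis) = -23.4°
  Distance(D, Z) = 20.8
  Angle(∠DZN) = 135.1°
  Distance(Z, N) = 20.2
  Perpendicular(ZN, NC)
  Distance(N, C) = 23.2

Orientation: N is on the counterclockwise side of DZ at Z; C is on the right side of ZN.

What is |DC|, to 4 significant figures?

51.53

D is at the origin; DZ runs at -23.4° with length 20.8, so Z = 20.8·(cos -23.4°, sin -23.4°) = (19.09, -8.261). ∠DZN = 135.1°, so ZN runs at -23.4° + (180° − 135.1°) = 21.50° from the x-axis; with |ZN| = 20.2, N = Z + 20.2·(cos 21.50°, sin 21.50°) = (37.88, -0.8574). ZN is perpendicular to NC; with |NC| = 23.2 on the right of ZN, C = N + 23.2·(0.3665, -0.9304) = (46.39, -22.44). Then |DC| = |C − D| = 51.53.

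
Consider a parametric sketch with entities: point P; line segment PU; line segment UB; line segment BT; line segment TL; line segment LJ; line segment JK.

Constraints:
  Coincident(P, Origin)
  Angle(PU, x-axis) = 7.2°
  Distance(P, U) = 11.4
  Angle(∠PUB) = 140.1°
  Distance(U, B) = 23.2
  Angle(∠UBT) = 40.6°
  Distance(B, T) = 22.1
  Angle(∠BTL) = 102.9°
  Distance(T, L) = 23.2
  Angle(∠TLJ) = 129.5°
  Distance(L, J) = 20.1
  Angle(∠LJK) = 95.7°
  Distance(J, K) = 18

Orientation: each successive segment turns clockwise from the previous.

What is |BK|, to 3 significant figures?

29.0

P is at the origin; PU runs at 7.2° with length 11.4, so U = (11.3, 1.43). ∠PUB = 140.1° gives UB at -32.7° from the x-axis; with |UB| = 23.2, B = (30.8, -11.1). ∠UBT = 40.6° gives BT at -172° from the x-axis; with |BT| = 22.1, T = (8.94, -14.1). ∠BTL = 102.9° gives TL at 111° from the x-axis; with |TL| = 23.2, L = (0.704, 7.55). ∠TLJ = 129.5° gives LJ at 60.3° from the x-axis; with |LJ| = 20.1, J = (10.7, 25.0). ∠LJK = 95.7° gives JK at -24.0° from the x-axis; with |JK| = 18.0, K = (27.1, 17.7). Then |BK| = |K − B| = 29.0.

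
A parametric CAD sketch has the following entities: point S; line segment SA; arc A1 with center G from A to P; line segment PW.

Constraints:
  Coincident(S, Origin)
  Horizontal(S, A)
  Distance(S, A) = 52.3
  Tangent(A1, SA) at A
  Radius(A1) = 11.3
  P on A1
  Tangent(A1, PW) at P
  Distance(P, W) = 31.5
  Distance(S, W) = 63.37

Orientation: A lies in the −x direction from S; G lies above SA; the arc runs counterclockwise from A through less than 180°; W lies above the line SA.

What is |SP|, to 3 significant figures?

43.1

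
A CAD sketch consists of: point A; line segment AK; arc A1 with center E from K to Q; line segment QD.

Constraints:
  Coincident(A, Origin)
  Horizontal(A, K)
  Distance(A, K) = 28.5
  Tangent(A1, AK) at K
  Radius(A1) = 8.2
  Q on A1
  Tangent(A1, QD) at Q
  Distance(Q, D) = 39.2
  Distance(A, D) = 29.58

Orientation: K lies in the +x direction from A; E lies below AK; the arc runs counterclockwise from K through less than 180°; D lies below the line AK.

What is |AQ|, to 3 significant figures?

23.0

A is at the origin; AK is horizontal with |AK| = 28.5 and K on the +x side, so K = (28.5, 0.00). Since A1 is tangent to AK there, EK ⟂ AK, so E = K + (0, -8.2) = (28.5, -8.20). Since EQ ⟂ QD (tangency), |ED| = √(8.2² + 39.2²) = 40.0 regardless of where Q sits on A1. So D lies on both circle(A, 29.58) and circle(E, 40.0); the below-AK intersection is D = (-5.71, -29.0). Q is the foot of the tangent from D: Q = (22.9, -2.22).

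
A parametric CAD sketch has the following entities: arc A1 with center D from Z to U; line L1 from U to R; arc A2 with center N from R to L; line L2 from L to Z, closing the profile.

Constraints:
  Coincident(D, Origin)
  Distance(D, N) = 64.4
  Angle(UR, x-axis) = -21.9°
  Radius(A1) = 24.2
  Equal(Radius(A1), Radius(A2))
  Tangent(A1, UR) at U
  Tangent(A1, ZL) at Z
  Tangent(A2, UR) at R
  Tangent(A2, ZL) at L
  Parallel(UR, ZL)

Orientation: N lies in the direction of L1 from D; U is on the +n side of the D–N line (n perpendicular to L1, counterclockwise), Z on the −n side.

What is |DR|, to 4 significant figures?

68.80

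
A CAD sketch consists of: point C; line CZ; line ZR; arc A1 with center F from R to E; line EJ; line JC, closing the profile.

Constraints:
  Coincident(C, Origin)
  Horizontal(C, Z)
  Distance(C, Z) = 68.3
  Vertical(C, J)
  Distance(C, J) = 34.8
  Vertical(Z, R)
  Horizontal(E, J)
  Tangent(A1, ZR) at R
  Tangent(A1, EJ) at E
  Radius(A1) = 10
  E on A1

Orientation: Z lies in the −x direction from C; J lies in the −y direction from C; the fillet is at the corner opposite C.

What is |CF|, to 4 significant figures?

63.36

C and J share the same x with |CJ| = 34.8 and J on the −y side, so J = (0.000, -34.80). The virtual corner opposite C is at (-68.30, -34.80). The tangent condition forces FR to be normal to ZR and tangency of A1 to EJ means the radius FE is perpendicular to EJ, with radius 10.0, so the center F sits 10.0 in from both sides at F = (-58.30, -24.80). Then |CF| = |F − C| = 63.36.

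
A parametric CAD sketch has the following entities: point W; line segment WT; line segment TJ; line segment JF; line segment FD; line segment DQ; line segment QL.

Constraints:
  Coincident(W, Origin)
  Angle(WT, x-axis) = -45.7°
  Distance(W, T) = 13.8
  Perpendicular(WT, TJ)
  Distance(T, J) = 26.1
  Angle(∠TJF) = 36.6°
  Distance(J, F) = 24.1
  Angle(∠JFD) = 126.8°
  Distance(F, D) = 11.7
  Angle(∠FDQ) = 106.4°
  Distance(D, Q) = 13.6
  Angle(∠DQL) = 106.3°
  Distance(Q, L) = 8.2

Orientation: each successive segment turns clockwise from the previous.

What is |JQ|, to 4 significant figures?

30.62

∠JFD = 126.8° gives FD at 27.70° from the x-axis; with |FD| = 11.7, D = (5.129, 1.130). ∠FDQ = 106.4° gives DQ at -45.90° from the x-axis; with |DQ| = 13.6, Q = (14.59, -8.636). Then |JQ| = |Q − J| = 30.62.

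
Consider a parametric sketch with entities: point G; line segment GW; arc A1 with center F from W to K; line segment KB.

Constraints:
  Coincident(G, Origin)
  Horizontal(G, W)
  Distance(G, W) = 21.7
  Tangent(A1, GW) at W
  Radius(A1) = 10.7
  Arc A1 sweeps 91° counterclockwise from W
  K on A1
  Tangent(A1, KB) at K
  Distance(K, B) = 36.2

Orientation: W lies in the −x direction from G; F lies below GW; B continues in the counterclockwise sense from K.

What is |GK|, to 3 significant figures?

34.2

The tangent condition forces FW to be normal to GW, so F = W + (0, -10.7) = (-21.7, -10.7). On A1, W sits at bearing 90° from F; a 91° counterclockwise sweep puts K at bearing 181°, so K = F + 10.7·(cos 181°, sin 181°) = (-32.4, -10.9). Then |GK| = |K − G| = 34.2.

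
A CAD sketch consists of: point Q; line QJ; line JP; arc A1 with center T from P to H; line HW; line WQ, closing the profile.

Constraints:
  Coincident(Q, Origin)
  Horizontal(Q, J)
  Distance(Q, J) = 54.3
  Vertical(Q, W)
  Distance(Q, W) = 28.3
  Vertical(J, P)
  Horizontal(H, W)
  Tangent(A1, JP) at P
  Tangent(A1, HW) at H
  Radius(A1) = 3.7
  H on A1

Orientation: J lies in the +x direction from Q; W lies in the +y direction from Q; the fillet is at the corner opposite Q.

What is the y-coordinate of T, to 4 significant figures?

24.60

Q and W share the same x with |QW| = 28.3 and W on the +y side, so W = (0.000, 28.30). The virtual corner opposite Q is at (54.30, 28.30). The tangent condition forces TP to be normal to JP and A1 meets HW tangentially, so TH is at right angles to HW, with radius 3.7, so the center T sits 3.7 in from both sides at T = (50.60, 24.60). So T.y = 24.60.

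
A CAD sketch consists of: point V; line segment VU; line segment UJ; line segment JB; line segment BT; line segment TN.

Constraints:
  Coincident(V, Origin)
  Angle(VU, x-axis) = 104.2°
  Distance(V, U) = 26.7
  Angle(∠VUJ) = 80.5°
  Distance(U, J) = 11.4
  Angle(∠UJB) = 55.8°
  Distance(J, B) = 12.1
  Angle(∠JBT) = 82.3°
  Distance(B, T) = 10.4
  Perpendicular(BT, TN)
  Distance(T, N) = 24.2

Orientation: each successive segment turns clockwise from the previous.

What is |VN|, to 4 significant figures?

42.17

V is at the origin; VU runs at 104.2° with length 26.7, so U = (-6.550, 25.88). ∠VUJ = 80.5° gives UJ at 4.700° from the x-axis; with |UJ| = 11.4, J = (4.812, 26.82). ∠UJB = 55.8° gives JB at -119.5° from the x-axis; with |JB| = 12.1, B = (-1.146, 16.29). ∠JBT = 82.3° gives BT at 142.8° from the x-axis; with |BT| = 10.4, T = (-9.430, 22.57). BT ⟂ TN, so TN runs at 52.80°; with |TN| = 24.2, N = (5.201, 41.85). Then |VN| = |N − V| = 42.17.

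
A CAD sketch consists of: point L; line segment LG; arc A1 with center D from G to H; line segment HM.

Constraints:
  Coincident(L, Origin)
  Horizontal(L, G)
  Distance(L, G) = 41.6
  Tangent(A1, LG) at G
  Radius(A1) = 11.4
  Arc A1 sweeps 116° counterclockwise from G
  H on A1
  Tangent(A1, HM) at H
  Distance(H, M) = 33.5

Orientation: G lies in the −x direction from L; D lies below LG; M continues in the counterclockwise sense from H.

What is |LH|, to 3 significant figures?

54.4

Tangency of A1 to LG means the radius DG is perpendicular to LG, so D = G + (0, -11.4) = (-41.6, -11.4). On A1, G sits at bearing 90° from D; a 116° counterclockwise sweep puts H at bearing 206°, so H = D + 11.4·(cos 206°, sin 206°) = (-51.8, -16.4). Then |LH| = |H − L| = 54.4.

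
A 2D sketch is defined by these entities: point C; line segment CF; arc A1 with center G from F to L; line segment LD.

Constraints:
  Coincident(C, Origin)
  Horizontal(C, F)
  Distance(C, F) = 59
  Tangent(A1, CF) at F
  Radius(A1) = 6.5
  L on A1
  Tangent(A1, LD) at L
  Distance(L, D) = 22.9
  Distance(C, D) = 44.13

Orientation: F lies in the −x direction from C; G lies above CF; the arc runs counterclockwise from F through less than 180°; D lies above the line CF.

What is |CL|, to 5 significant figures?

54.053

C is at the origin; CF is horizontal with |CF| = 59.0 and F on the −x side, so F = (-59.000, 0.0000). Since A1 is tangent to CF there, GF ⟂ CF, so G = F + (0, 6.5) = (-59.000, 6.5000). Since GL ⟂ LD (tangency), |GD| = √(6.5² + 22.9²) = 23.805 regardless of where L sits on A1. So D lies on both circle(C, 44.13) and circle(G, 23.805); the above-CF intersection is D = (-39.361, 19.953). L is the foot of the tangent from D: L = (-54.002, 2.3444).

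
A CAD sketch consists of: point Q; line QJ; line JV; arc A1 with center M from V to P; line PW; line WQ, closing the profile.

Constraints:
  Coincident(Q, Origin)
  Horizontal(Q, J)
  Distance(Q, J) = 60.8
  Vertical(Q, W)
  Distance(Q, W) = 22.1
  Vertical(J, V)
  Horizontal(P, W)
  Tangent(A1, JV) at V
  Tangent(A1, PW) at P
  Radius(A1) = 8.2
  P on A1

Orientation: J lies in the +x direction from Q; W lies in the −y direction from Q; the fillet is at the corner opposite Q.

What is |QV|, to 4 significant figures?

62.37

The virtual corner opposite Q is at (60.80, -22.10). Since A1 is tangent to JV there, MV ⟂ JV and since A1 is tangent to PW there, MP ⟂ PW, with radius 8.2, so the center M sits 8.2 in from both sides at M = (52.60, -13.90). That places the tangent points at V = (60.80, -13.90) on JV and P = (52.60, -22.10) on PW. Then |QV| = |V − Q| = 62.37.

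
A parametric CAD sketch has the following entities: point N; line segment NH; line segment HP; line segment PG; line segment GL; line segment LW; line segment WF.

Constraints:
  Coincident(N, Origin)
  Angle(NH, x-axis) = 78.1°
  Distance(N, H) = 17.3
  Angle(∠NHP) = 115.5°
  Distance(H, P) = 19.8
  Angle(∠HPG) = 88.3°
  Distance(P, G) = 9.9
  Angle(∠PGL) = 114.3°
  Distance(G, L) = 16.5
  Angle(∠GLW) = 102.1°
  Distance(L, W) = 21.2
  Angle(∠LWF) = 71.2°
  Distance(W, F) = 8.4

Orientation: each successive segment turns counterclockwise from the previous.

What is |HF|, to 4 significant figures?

3.506

N is at the origin; NH runs at 78.1° with length 17.3, so H = (3.567, 16.93). ∠NHP = 115.5° gives HP at 142.6° from the x-axis; with |HP| = 19.8, P = (-12.16, 28.95). ∠HPG = 88.3° gives PG at -125.7° from the x-axis; with |PG| = 9.9, G = (-17.94, 20.91). ∠PGL = 114.3° gives GL at -60.00° from the x-axis; with |GL| = 16.5, L = (-9.689, 6.625). ∠GLW = 102.1° gives LW at 17.90° from the x-axis; with |LW| = 21.2, W = (10.48, 13.14). ∠LWF = 71.2° gives WF at 126.7° from the x-axis; with |WF| = 8.4, F = (5.465, 19.88). Then |HF| = |F − H| = 3.506.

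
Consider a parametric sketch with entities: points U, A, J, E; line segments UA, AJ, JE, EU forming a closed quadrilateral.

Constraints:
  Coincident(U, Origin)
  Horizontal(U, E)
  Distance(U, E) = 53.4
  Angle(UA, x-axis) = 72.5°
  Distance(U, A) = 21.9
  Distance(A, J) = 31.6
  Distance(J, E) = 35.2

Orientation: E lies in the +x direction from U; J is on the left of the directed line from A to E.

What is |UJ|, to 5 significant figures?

47.870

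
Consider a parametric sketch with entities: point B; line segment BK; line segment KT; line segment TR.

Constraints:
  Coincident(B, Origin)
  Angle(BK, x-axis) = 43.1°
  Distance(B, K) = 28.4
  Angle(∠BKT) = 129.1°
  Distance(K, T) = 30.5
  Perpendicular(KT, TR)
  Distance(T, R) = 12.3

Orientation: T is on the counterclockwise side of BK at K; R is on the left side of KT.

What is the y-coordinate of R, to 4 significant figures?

48.97

B is at the origin; BK runs at 43.1° with length 28.4, so K = 28.4·(cos 43.1°, sin 43.1°) = (20.74, 19.40). ∠BKT = 129.1°, so KT runs at 43.1° + (180° − 129.1°) = 94.00° from the x-axis; with |KT| = 30.5, T = K + 30.5·(cos 94.00°, sin 94.00°) = (18.61, 49.83). KT is perpendicular to TR; with |TR| = 12.3 on the left of KT, R = T + 12.3·(-0.9976, -0.06976) = (6.339, 48.97). So R.y = 48.97.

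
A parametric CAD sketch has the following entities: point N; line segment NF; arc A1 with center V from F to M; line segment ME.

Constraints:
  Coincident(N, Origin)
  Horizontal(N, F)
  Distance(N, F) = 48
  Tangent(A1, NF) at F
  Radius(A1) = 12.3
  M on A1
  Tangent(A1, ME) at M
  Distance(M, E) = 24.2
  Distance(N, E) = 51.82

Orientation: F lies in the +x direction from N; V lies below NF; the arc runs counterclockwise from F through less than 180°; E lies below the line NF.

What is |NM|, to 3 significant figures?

37.9

Checks: |VM| = 12.30 ✓; ∠(VM, ME) = 90.00° ✓; |ME| = 24.20 ✓; |NE| = 51.82 ✓.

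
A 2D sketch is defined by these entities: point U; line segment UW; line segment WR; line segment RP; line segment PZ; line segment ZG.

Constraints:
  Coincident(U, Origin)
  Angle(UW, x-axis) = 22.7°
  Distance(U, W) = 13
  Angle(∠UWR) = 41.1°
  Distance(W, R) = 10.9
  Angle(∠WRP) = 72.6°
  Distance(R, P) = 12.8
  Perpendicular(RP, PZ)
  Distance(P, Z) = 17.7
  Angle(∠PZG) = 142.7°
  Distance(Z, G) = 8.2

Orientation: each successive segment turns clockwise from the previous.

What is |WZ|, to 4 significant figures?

12.01

∠WRP = 72.6° gives RP at 136.4° from the x-axis; with |RP| = 12.8, P = (-2.089, 4.064). RP ⟂ PZ, so PZ runs at 46.40°; with |PZ| = 17.7, Z = (10.12, 16.88). Then |WZ| = |Z − W| = 12.01.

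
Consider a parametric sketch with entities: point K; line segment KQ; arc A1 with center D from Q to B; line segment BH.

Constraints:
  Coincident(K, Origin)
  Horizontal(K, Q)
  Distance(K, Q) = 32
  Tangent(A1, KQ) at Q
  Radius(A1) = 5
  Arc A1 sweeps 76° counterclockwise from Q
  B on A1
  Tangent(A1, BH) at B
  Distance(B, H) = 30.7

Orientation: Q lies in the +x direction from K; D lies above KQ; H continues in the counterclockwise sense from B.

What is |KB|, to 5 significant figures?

37.046

K is at the origin; KQ is horizontal with |KQ| = 32.0 and Q on the +x side, so Q = (32.000, 0.0000). Tangency of A1 to KQ means the radius DQ is perpendicular to KQ, so D = Q + (0, 5) = (32.000, 5.0000). On A1, Q sits at bearing -90° from D; a 76° counterclockwise sweep puts B at bearing -14°, so B = D + 5.0·(cos -14°, sin -14°) = (36.851, 3.7904). Then |KB| = |B − K| = 37.046.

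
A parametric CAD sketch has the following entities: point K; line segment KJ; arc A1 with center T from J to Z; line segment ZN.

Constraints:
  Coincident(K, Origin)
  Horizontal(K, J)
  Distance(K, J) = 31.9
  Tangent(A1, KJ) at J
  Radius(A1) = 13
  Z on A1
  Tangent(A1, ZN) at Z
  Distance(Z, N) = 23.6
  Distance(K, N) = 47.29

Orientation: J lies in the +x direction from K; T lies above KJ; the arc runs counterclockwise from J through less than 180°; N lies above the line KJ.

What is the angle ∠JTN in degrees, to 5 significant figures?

167.87°

K is at the origin; K and J share the same y with |KJ| = 31.9 and J on the +x side, so J = (31.900, 0.0000). Tangency of A1 to KJ means the radius TJ is perpendicular to KJ, so T = J + (0, 13) = (31.900, 13.000). Since TZ ⟂ ZN (tangency), |TN| = √(13.0² + 23.6²) = 26.944 regardless of where Z sits on A1. So N lies on both circle(K, 47.29) and circle(T, 26.944); the above-KJ intersection is N = (26.240, 39.342). Z is the foot of the tangent from N: Z = (41.715, 21.524).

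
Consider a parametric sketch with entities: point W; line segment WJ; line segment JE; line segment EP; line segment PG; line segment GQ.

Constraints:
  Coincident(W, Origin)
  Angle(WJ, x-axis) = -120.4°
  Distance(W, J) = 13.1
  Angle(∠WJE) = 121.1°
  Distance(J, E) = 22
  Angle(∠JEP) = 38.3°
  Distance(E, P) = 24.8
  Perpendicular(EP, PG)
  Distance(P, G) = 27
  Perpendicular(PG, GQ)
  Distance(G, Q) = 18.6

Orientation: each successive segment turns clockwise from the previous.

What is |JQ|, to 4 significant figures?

17.35

W is at the origin; WJ runs at -120.4° with length 13.1, so J = (-6.629, -11.30). ∠WJE = 121.1° gives JE at -179.3° from the x-axis; with |JE| = 22.0, E = (-28.63, -11.57). ∠JEP = 38.3° gives EP at 39.00° from the x-axis; with |EP| = 24.8, P = (-9.354, 4.039). EP ⟂ PG, so PG runs at -51.00°; with |PG| = 27.0, G = (7.637, -16.94). PG ⟂ GQ, so GQ runs at -141.0°; with |GQ| = 18.6, Q = (-6.817, -28.65). Then |JQ| = |Q − J| = 17.35.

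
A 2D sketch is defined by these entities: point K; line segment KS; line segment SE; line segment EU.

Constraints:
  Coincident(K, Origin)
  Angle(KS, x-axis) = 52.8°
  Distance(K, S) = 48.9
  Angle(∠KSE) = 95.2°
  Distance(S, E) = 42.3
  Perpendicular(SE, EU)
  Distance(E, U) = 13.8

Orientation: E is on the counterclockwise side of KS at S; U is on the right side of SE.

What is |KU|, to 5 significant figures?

78.038

K is at the origin; KS runs at 52.8° with length 48.9, so S = 48.9·(cos 52.8°, sin 52.8°) = (29.565, 38.950). ∠KSE = 95.2°, so SE runs at 52.8° + (180° − 95.2°) = 137.60° from the x-axis; with |SE| = 42.3, E = S + 42.3·(cos 137.60°, sin 137.60°) = (-1.6718, 67.473). SE ⟂ EU; with |EU| = 13.8 on the right of SE, U = E + 13.8·(0.67430, 0.73846) = (7.6336, 77.664). Then |KU| = |U − K| = 78.038.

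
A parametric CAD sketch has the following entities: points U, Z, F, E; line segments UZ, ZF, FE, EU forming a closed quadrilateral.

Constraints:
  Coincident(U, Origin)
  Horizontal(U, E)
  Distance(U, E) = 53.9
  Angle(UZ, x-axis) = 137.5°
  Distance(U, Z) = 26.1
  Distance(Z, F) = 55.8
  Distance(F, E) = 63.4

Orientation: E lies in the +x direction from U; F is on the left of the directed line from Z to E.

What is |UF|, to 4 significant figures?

59.27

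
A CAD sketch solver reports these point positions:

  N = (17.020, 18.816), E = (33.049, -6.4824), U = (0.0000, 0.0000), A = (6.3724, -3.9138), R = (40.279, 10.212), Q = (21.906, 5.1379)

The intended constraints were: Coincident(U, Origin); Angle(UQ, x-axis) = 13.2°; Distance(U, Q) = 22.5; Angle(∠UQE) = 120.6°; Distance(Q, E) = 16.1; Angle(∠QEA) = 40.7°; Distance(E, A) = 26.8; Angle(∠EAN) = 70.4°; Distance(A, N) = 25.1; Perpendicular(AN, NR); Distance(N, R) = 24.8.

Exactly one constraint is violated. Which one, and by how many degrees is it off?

Perpendicular(AN, NR) — off by 4.80°.

U = (0.00, 0.00) ✓; UQ at 13.20° ✓; |UQ| = 22.50 ✓; ∠UQE = 120.6° ✓; |QE| = 16.10 ✓; ∠QEA = 40.70° ✓; |EA| = 26.80 ✓; ∠EAN = 70.40° ✓; |AN| = 25.10 ✓; ∠(AN, NR) = 85.20° ✗; |NR| = 24.80 ✓.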